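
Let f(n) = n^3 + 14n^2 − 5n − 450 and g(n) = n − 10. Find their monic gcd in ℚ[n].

1

Euclidean algorithm in ℚ[n]:
  n^3 + 14n^2 − 5n − 450 = (n^2 + 24n + 235)(n − 10) + (1900)
  n − 10 = ((1/1900)n − 1/190)(1900) + (0)
The last nonzero remainder is the constant 1900, so the polynomials are coprime and gcd = 1.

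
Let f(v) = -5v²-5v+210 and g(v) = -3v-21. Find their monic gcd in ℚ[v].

Repeated division with remainder:
  -5v²-5v+210 = ((5/3)v-10)(-3v-21) + (0)
Last nonzero remainder: -3v-21. Dividing through by -3 gives the monic gcd v+7.

v+7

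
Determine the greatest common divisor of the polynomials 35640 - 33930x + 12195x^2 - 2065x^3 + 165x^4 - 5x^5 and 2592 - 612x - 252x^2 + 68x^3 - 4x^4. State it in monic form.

27 - 12x + x^2

Euclidean algorithm in ℚ[x]:
  -5x^5 + 165x^4 - 2065x^3 + 12195x^2 - 33930x + 35640 = ((5/4)x - 20)(-4x^4 + 68x^3 - 252x^2 - 612x + 2592) + (-390x^3 + 7920x^2 - 49410x + 87480)
  -4x^4 + 68x^3 - 252x^2 - 612x + 2592 = ((2/195)x + 86/2535)(-390x^3 + 7920x^2 - 49410x + 87480) + (-(2352/169)x^2 + (28224/169)x - 63504/169)
  -390x^3 + 7920x^2 - 49410x + 87480 = ((10985/392)x - 22815/98)(-(2352/169)x^2 + (28224/169)x - 63504/169) + (0)
Last nonzero remainder: -(2352/169)x^2 + (28224/169)x - 63504/169. Dividing through by -2352/169 gives the monic gcd x^2 - 12x + 27.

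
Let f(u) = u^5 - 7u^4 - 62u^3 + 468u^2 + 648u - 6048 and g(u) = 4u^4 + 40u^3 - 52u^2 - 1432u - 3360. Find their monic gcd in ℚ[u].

By polynomial division,
  u^5 - 7u^4 - 62u^3 + 468u^2 + 648u - 6048 = ((1/4)u - 17/4)(4u^4 + 40u^3 - 52u^2 - 1432u - 3360) + (121u^3 + 605u^2 - 4598u - 20328)
  4u^4 + 40u^3 - 52u^2 - 1432u - 3360 = ((4/121)u + 20/121)(121u^3 + 605u^2 - 4598u - 20328) + (0)
Last nonzero remainder: 121u^3 + 605u^2 - 4598u - 20328. Dividing through by 121 gives the monic gcd u^3 + 5u^2 - 38u - 168.

u^3 + 5u^2 - 38u - 168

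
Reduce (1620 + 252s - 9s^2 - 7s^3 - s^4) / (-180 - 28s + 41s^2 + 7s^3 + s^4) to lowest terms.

(36 - s^2)/(-4 + s^2)

Apply the Euclidean algorithm:
  -s^4 - 7s^3 - 9s^2 + 252s + 1620 = (-1)(s^4 + 7s^3 + 41s^2 - 28s - 180) + (32s^2 + 224s + 1440)
  s^4 + 7s^3 + 41s^2 - 28s - 180 = ((1/32)s^2 - 1/8)(32s^2 + 224s + 1440) + (0)
Last nonzero remainder: 32s^2 + 224s + 1440. Dividing through by 32 gives the monic gcd s^2 + 7s + 45.
Cancel s^2 + 7s + 45 from numerator and denominator to get the reduced form.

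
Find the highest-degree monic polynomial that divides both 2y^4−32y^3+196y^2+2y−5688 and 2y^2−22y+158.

y^2−11y+79

By polynomial division,
  2y^4−32y^3+196y^2+2y−5688 = (y^2−5y−36)(2y^2−22y+158) + (0)
Last nonzero remainder: 2y^2−22y+158. Dividing through by 2 gives the monic gcd y^2−11y+79.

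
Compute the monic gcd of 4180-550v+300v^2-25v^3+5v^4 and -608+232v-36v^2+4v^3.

By polynomial division,
  5v^4-25v^3+300v^2-550v+4180 = ((5/4)v+5)(4v^3-36v^2+232v-608) + (190v^2-950v+7220)
  4v^3-36v^2+232v-608 = ((2/95)v-8/95)(190v^2-950v+7220) + (0)
Last nonzero remainder: 190v^2-950v+7220. Dividing through by 190 gives the monic gcd v^2-5v+38.

38-5v+v^2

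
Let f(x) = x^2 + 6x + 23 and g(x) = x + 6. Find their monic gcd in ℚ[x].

1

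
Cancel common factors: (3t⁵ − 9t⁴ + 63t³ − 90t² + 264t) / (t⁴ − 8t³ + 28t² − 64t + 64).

(3t³ − 3t² + 33t)/(t² − 6t + 8)

Euclidean algorithm in ℚ[t]:
  3t⁵ − 9t⁴ + 63t³ − 90t² + 264t = (3t + 15)(t⁴ − 8t³ + 28t² − 64t + 64) + (99t³ − 318t² + 1032t − 960)
  t⁴ − 8t³ + 28t² − 64t + 64 = ((1/99)t − 158/3267)(99t³ − 318t² + 1032t − 960) + ((2392/1089)t² − (4784/1089)t + 19136/1089)
  99t³ − 318t² + 1032t − 960 = ((107811/2392)t − 16335/299)((2392/1089)t² − (4784/1089)t + 19136/1089) + (0)
Last nonzero remainder: (2392/1089)t² − (4784/1089)t + 19136/1089. Dividing through by 2392/1089 gives the monic gcd t² − 2t + 8.
Cancel t² − 2t + 8 from numerator and denominator to get the reduced form.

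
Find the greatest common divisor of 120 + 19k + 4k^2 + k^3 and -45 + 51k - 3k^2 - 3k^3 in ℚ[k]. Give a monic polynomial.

By polynomial division,
  k^3 + 4k^2 + 19k + 120 = (-1/3)(-3k^3 - 3k^2 + 51k - 45) + (3k^2 + 36k + 105)
  -3k^3 - 3k^2 + 51k - 45 = (-k + 11)(3k^2 + 36k + 105) + (-240k - 1200)
  3k^2 + 36k + 105 = (-(1/80)k - 7/80)(-240k - 1200) + (0)
Last nonzero remainder: -240k - 1200. Dividing through by -240 gives the monic gcd k + 5.

5 + k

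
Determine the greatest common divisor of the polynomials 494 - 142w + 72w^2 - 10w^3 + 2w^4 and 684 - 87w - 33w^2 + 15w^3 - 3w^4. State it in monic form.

19 - 4w + w^2

Repeated division with remainder:
  2w^4 - 10w^3 + 72w^2 - 142w + 494 = (-2/3)(-3w^4 + 15w^3 - 33w^2 - 87w + 684) + (50w^2 - 200w + 950)
  -3w^4 + 15w^3 - 33w^2 - 87w + 684 = (-(3/50)w^2 + (3/50)w + 18/25)(50w^2 - 200w + 950) + (0)
Last nonzero remainder: 50w^2 - 200w + 950. Dividing through by 50 gives the monic gcd w^2 - 4w + 19.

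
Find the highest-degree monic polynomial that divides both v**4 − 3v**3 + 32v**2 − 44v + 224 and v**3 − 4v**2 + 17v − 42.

Repeated division with remainder:
  v**4 − 3v**3 + 32v**2 − 44v + 224 = (v + 1)(v**3 − 4v**2 + 17v − 42) + (19v**2 − 19v + 266)
  v**3 − 4v**2 + 17v − 42 = ((1/19)v − 3/19)(19v**2 − 19v + 266) + (0)
Last nonzero remainder: 19v**2 − 19v + 266. Dividing through by 19 gives the monic gcd v**2 − v + 14.

v**2 − v + 14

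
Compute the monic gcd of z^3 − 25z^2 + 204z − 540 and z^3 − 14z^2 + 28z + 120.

z^2 − 16z + 60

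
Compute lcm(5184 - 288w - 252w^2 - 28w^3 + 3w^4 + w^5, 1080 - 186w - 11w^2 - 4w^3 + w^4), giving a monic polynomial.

-25920 + 6624w + 972w^2 - 112w^3 - 43w^4 - 2w^5 + w^6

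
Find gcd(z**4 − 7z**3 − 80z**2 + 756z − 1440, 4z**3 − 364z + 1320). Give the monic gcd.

z − 6

Apply the Euclidean algorithm:
  z**4 − 7z**3 − 80z**2 + 756z − 1440 = ((1/4)z − 7/4)(4z**3 − 364z + 1320) + (11z**2 − 211z + 870)
  4z**3 − 364z + 1320 = ((4/11)z + 844/121)(11z**2 − 211z + 870) + ((95760/121)z − 574560/121)
  11z**2 − 211z + 870 = ((1331/95760)z − 3509/19152)((95760/121)z − 574560/121) + (0)
Last nonzero remainder: (95760/121)z − 574560/121. Dividing through by 95760/121 gives the monic gcd z − 6.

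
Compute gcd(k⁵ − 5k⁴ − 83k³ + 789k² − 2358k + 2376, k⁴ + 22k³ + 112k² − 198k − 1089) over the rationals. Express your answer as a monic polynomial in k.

By polynomial division,
  k⁵ − 5k⁴ − 83k³ + 789k² − 2358k + 2376 = (k − 27)(k⁴ + 22k³ + 112k² − 198k − 1089) + (399k³ + 4011k² − 6615k − 27027)
  k⁴ + 22k³ + 112k² − 198k − 1089 = ((1/399)k + 227/7581)(399k³ + 4011k² − 6615k − 27027) + ((3060/361)k² + (24480/361)k − 100980/361)
  399k³ + 4011k² − 6615k − 27027 = ((48013/1020)k + 32851/340)((3060/361)k² + (24480/361)k − 100980/361) + (0)
Last nonzero remainder: (3060/361)k² + (24480/361)k − 100980/361. Dividing through by 3060/361 gives the monic gcd k² + 8k − 33.

k² + 8k − 33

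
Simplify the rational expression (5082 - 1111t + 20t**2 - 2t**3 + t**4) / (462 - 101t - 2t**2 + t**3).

Repeated division with remainder:
  t**4 - 2t**3 + 20t**2 - 1111t + 5082 = (t)(t**3 - 2t**2 - 101t + 462) + (121t**2 - 1573t + 5082)
  t**3 - 2t**2 - 101t + 462 = ((1/121)t + 1/11)(121t**2 - 1573t + 5082) + (0)
Last nonzero remainder: 121t**2 - 1573t + 5082. Dividing through by 121 gives the monic gcd t**2 - 13t + 42.
Cancel t**2 - 13t + 42 from numerator and denominator to get the reduced form.

(121 + 11t + t**2)/(11 + t)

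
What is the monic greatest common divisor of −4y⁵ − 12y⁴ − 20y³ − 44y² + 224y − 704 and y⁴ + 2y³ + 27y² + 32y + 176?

y² + 2y + 11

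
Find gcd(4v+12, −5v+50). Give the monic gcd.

1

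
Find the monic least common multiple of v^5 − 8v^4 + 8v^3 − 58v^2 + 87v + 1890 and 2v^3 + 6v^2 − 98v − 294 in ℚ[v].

v^6 − v^5 − 48v^4 − 2v^3 − 319v^2 + 2499v + 13230

By polynomial division,
  v^5 − 8v^4 + 8v^3 − 58v^2 + 87v + 1890 = ((1/2)v^2 − (11/2)v + 45)(2v^3 + 6v^2 − 98v − 294) + (−720v^2 + 2880v + 15120)
  2v^3 + 6v^2 − 98v − 294 = (−(1/360)v − 7/360)(−720v^2 + 2880v + 15120) + (0)
Last nonzero remainder: −720v^2 + 2880v + 15120. Dividing through by −720 gives the monic gcd v^2 − 4v − 21.
Then lcm(f, g) = f·g / gcd(f, g); expanding and making the result monic gives the answer.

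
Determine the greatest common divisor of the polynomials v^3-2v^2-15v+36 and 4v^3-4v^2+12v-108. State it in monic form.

v-3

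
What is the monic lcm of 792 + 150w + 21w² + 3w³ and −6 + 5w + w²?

−264 + 214w + 43w² + 6w³ + w⁴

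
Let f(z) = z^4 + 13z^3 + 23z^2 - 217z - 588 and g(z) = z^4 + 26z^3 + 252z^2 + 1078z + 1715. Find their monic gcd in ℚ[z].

Repeated division with remainder:
  z^4 + 13z^3 + 23z^2 - 217z - 588 = (z^4 + 26z^3 + 252z^2 + 1078z + 1715) + (-13z^3 - 229z^2 - 1295z - 2303)
  z^4 + 26z^3 + 252z^2 + 1078z + 1715 = (-(1/13)z - 109/169)(-13z^3 - 229z^2 - 1295z - 2303) + ((792/169)z^2 + (11088/169)z + 38808/169)
  -13z^3 - 229z^2 - 1295z - 2303 = (-(2197/792)z - 7943/792)((792/169)z^2 + (11088/169)z + 38808/169) + (0)
Last nonzero remainder: (792/169)z^2 + (11088/169)z + 38808/169. Dividing through by 792/169 gives the monic gcd z^2 + 14z + 49.

z^2 + 14z + 49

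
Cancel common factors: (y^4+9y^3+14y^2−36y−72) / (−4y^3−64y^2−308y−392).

(−y^3−7y^2+36)/(4y^2+56y+196)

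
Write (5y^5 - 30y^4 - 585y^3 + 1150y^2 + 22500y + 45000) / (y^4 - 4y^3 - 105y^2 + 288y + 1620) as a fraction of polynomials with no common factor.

Repeated division with remainder:
  5y^5 - 30y^4 - 585y^3 + 1150y^2 + 22500y + 45000 = (5y - 10)(y^4 - 4y^3 - 105y^2 + 288y + 1620) + (-100y^3 - 1340y^2 + 17280y + 61200)
  y^4 - 4y^3 - 105y^2 + 288y + 1620 = (-(1/100)y + 87/500)(-100y^3 - 1340y^2 + 17280y + 61200) + ((7524/25)y^2 - (52668/25)y - 45144/5)
  -100y^3 - 1340y^2 + 17280y + 61200 = (-(625/1881)y - 4250/627)((7524/25)y^2 - (52668/25)y - 45144/5) + (0)
Last nonzero remainder: (7524/25)y^2 - (52668/25)y - 45144/5. Dividing through by 7524/25 gives the monic gcd y^2 - 7y - 30.
Cancel y^2 - 7y - 30 from numerator and denominator to get the reduced form.

(5y^3 + 5y^2 - 400y - 1500)/(y^2 + 3y - 54)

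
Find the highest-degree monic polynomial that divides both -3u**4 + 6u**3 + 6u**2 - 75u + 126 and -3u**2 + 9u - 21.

u**2 - 3u + 7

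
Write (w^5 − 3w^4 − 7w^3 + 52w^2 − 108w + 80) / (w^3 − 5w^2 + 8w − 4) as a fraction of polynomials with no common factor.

(w^3 + w^2 − 7w + 20)/(w − 1)

Repeated division with remainder:
  w^5 − 3w^4 − 7w^3 + 52w^2 − 108w + 80 = (w^2 + 2w − 5)(w^3 − 5w^2 + 8w − 4) + (15w^2 − 60w + 60)
  w^3 − 5w^2 + 8w − 4 = ((1/15)w − 1/15)(15w^2 − 60w + 60) + (0)
Last nonzero remainder: 15w^2 − 60w + 60. Dividing through by 15 gives the monic gcd w^2 − 4w + 4.
Cancel w^2 − 4w + 4 from numerator and denominator to get the reduced form.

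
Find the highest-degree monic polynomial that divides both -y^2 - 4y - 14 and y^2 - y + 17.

Repeated division with remainder:
  -y^2 - 4y - 14 = (-1)(y^2 - y + 17) + (-5y + 3)
  y^2 - y + 17 = (-(1/5)y + 2/25)(-5y + 3) + (419/25)
  -5y + 3 = (-(125/419)y + 75/419)(419/25) + (0)
The last nonzero remainder is the constant 419/25, so the polynomials are coprime and gcd = 1.

1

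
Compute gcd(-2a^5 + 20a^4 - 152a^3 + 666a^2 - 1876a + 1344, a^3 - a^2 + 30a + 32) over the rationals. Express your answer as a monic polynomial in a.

a^2 - 2a + 32

Euclidean algorithm in ℚ[a]:
  -2a^5 + 20a^4 - 152a^3 + 666a^2 - 1876a + 1344 = (-2a^2 + 18a - 74)(a^3 - a^2 + 30a + 32) + (116a^2 - 232a + 3712)
  a^3 - a^2 + 30a + 32 = ((1/116)a + 1/116)(116a^2 - 232a + 3712) + (0)
Last nonzero remainder: 116a^2 - 232a + 3712. Dividing through by 116 gives the monic gcd a^2 - 2a + 32.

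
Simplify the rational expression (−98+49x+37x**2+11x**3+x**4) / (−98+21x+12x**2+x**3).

(−14+9x+4x**2+x**3)/(−14+5x+x**2)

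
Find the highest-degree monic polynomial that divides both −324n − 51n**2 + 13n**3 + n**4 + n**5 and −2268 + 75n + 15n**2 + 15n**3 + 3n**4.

−108 + 19n − 2n**2 + n**3

By polynomial division,
  n**5 + n**4 + 13n**3 − 51n**2 − 324n = ((1/3)n − 4/3)(3n**4 + 15n**3 + 15n**2 + 75n − 2268) + (28n**3 − 56n**2 + 532n − 3024)
  3n**4 + 15n**3 + 15n**2 + 75n − 2268 = ((3/28)n + 3/4)(28n**3 − 56n**2 + 532n − 3024) + (0)
Last nonzero remainder: 28n**3 − 56n**2 + 532n − 3024. Dividing through by 28 gives the monic gcd n**3 − 2n**2 + 19n − 108.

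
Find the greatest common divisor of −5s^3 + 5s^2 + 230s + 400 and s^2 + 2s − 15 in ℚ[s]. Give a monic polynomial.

s + 5

Repeated division with remainder:
  −5s^3 + 5s^2 + 230s + 400 = (−5s + 15)(s^2 + 2s − 15) + (125s + 625)
  s^2 + 2s − 15 = ((1/125)s − 3/125)(125s + 625) + (0)
Last nonzero remainder: 125s + 625. Dividing through by 125 gives the monic gcd s + 5.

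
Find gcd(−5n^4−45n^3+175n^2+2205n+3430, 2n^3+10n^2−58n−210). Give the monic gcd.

n+7

Euclidean algorithm in ℚ[n]:
  −5n^4−45n^3+175n^2+2205n+3430 = (−(5/2)n−10)(2n^3+10n^2−58n−210) + (130n^2+1100n+1330)
  2n^3+10n^2−58n−210 = ((1/65)n−9/169)(130n^2+1100n+1330) + (−(3360/169)n−23520/169)
  130n^2+1100n+1330 = (−(2197/336)n−3211/336)(−(3360/169)n−23520/169) + (0)
Last nonzero remainder: −(3360/169)n−23520/169. Dividing through by −3360/169 gives the monic gcd n+7.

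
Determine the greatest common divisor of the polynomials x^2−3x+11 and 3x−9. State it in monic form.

Euclidean algorithm in ℚ[x]:
  x^2−3x+11 = ((1/3)x)(3x−9) + (11)
  3x−9 = ((3/11)x−9/11)(11) + (0)
The last nonzero remainder is the constant 11, so the polynomials are coprime and gcd = 1.

1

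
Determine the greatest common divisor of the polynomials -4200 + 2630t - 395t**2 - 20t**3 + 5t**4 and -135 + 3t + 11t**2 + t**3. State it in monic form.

Apply the Euclidean algorithm:
  5t**4 - 20t**3 - 395t**2 + 2630t - 4200 = (5t - 75)(t**3 + 11t**2 + 3t - 135) + (415t**2 + 3530t - 14325)
  t**3 + 11t**2 + 3t - 135 = ((1/415)t + 207/34445)(415t**2 + 3530t - 14325) + ((112320/6889)t - 336960/6889)
  415t**2 + 3530t - 14325 = ((571787/22464)t + 6578995/22464)((112320/6889)t - 336960/6889) + (0)
Last nonzero remainder: (112320/6889)t - 336960/6889. Dividing through by 112320/6889 gives the monic gcd t - 3.

-3 + t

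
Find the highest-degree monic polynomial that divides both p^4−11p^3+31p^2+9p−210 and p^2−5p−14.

p^2−5p−14

Apply the Euclidean algorithm:
  p^4−11p^3+31p^2+9p−210 = (p^2−6p+15)(p^2−5p−14) + (0)
The last nonzero remainder p^2−5p−14 is already monic.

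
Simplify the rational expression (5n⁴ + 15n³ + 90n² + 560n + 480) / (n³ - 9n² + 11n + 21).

(5n³ + 10n² + 80n + 480)/(n² - 10n + 21)

Euclidean algorithm in ℚ[n]:
  5n⁴ + 15n³ + 90n² + 560n + 480 = (5n + 60)(n³ - 9n² + 11n + 21) + (575n² - 205n - 780)
  n³ - 9n² + 11n + 21 = ((1/575)n - 994/66125)(575n² - 205n - 780) + ((122661/13225)n + 122661/13225)
  575n² - 205n - 780 = ((7604375/122661)n - 3438500/40887)((122661/13225)n + 122661/13225) + (0)
Last nonzero remainder: (122661/13225)n + 122661/13225. Dividing through by 122661/13225 gives the monic gcd n + 1.
Cancel n + 1 from numerator and denominator to get the reduced form.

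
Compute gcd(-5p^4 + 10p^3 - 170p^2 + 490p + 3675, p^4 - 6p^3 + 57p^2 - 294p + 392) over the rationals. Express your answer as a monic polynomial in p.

p^2 + 49

Euclidean algorithm in ℚ[p]:
  -5p^4 + 10p^3 - 170p^2 + 490p + 3675 = (-5)(p^4 - 6p^3 + 57p^2 - 294p + 392) + (-20p^3 + 115p^2 - 980p + 5635)
  p^4 - 6p^3 + 57p^2 - 294p + 392 = (-(1/20)p + 1/80)(-20p^3 + 115p^2 - 980p + 5635) + ((105/16)p^2 + 5145/16)
  -20p^3 + 115p^2 - 980p + 5635 = (-(64/21)p + 368/21)((105/16)p^2 + 5145/16) + (0)
Last nonzero remainder: (105/16)p^2 + 5145/16. Dividing through by 105/16 gives the monic gcd p^2 + 49.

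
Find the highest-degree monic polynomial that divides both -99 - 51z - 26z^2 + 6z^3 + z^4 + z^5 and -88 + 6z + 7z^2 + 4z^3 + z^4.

11 + 2z + z^2

By polynomial division,
  z^5 + z^4 + 6z^3 - 26z^2 - 51z - 99 = (z - 3)(z^4 + 4z^3 + 7z^2 + 6z - 88) + (11z^3 - 11z^2 + 55z - 363)
  z^4 + 4z^3 + 7z^2 + 6z - 88 = ((1/11)z + 5/11)(11z^3 - 11z^2 + 55z - 363) + (7z^2 + 14z + 77)
  11z^3 - 11z^2 + 55z - 363 = ((11/7)z - 33/7)(7z^2 + 14z + 77) + (0)
Last nonzero remainder: 7z^2 + 14z + 77. Dividing through by 7 gives the monic gcd z^2 + 2z + 11.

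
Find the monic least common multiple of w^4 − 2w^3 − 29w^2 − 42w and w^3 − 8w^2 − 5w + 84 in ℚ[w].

w^5 − 6w^4 − 21w^3 + 74w^2 + 168w

Apply the Euclidean algorithm:
  w^4 − 2w^3 − 29w^2 − 42w = (w + 6)(w^3 − 8w^2 − 5w + 84) + (24w^2 − 96w − 504)
  w^3 − 8w^2 − 5w + 84 = ((1/24)w − 1/6)(24w^2 − 96w − 504) + (0)
Last nonzero remainder: 24w^2 − 96w − 504. Dividing through by 24 gives the monic gcd w^2 − 4w − 21.
Then lcm(f, g) = f·g / gcd(f, g); expanding and making the result monic gives the answer.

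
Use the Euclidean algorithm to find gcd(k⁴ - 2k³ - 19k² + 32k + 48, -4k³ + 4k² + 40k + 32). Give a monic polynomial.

k² - 3k - 4

Repeated division with remainder:
  k⁴ - 2k³ - 19k² + 32k + 48 = (-(1/4)k + 1/4)(-4k³ + 4k² + 40k + 32) + (-10k² + 30k + 40)
  -4k³ + 4k² + 40k + 32 = ((2/5)k + 4/5)(-10k² + 30k + 40) + (0)
Last nonzero remainder: -10k² + 30k + 40. Dividing through by -10 gives the monic gcd k² - 3k - 4.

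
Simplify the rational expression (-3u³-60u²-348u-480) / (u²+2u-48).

(-3u²-36u-60)/(u-6)

By polynomial division,
  -3u³-60u²-348u-480 = (-3u-54)(u²+2u-48) + (-384u-3072)
  u²+2u-48 = (-(1/384)u+1/64)(-384u-3072) + (0)
Last nonzero remainder: -384u-3072. Dividing through by -384 gives the monic gcd u+8.
Cancel u+8 from numerator and denominator to get the reduced form.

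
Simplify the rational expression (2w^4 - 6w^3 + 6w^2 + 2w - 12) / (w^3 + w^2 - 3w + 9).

Repeated division with remainder:
  2w^4 - 6w^3 + 6w^2 + 2w - 12 = (2w - 8)(w^3 + w^2 - 3w + 9) + (20w^2 - 40w + 60)
  w^3 + w^2 - 3w + 9 = ((1/20)w + 3/20)(20w^2 - 40w + 60) + (0)
Last nonzero remainder: 20w^2 - 40w + 60. Dividing through by 20 gives the monic gcd w^2 - 2w + 3.
Cancel w^2 - 2w + 3 from numerator and denominator to get the reduced form.

(2w^2 - 2w - 4)/(w + 3)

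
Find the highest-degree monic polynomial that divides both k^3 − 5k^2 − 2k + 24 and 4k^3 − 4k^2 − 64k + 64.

Apply the Euclidean algorithm:
  k^3 − 5k^2 − 2k + 24 = (1/4)(4k^3 − 4k^2 − 64k + 64) + (−4k^2 + 14k + 8)
  4k^3 − 4k^2 − 64k + 64 = (−k − 5/2)(−4k^2 + 14k + 8) + (−21k + 84)
  −4k^2 + 14k + 8 = ((4/21)k + 2/21)(−21k + 84) + (0)
Last nonzero remainder: −21k + 84. Dividing through by −21 gives the monic gcd k − 4.

k − 4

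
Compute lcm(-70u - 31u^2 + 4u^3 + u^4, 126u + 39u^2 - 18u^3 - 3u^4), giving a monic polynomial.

210u + 23u^2 - 43u^3 + u^4 + u^5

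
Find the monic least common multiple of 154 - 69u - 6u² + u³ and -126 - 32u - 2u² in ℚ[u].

Apply the Euclidean algorithm:
  u³ - 6u² - 69u + 154 = (-(1/2)u + 11)(-2u² - 32u - 126) + (220u + 1540)
  -2u² - 32u - 126 = (-(1/110)u - 9/110)(220u + 1540) + (0)
Last nonzero remainder: 220u + 1540. Dividing through by 220 gives the monic gcd u + 7.
Then lcm(f, g) = f·g / gcd(f, g); expanding and making the result monic gives the answer.

1386 - 467u - 123u² + 3u³ + u⁴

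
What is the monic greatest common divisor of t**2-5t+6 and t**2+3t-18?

t-3

By polynomial division,
  t**2-5t+6 = (t**2+3t-18) + (-8t+24)
  t**2+3t-18 = (-(1/8)t-3/4)(-8t+24) + (0)
Last nonzero remainder: -8t+24. Dividing through by -8 gives the monic gcd t-3.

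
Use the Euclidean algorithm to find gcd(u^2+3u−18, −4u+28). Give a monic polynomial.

1

By polynomial division,
  u^2+3u−18 = (−(1/4)u−5/2)(−4u+28) + (52)
  −4u+28 = (−(1/13)u+7/13)(52) + (0)
The last nonzero remainder is the constant 52, so the polynomials are coprime and gcd = 1.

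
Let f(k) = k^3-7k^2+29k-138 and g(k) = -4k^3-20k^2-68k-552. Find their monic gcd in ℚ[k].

Repeated division with remainder:
  k^3-7k^2+29k-138 = (-1/4)(-4k^3-20k^2-68k-552) + (-12k^2+12k-276)
  -4k^3-20k^2-68k-552 = ((1/3)k+2)(-12k^2+12k-276) + (0)
Last nonzero remainder: -12k^2+12k-276. Dividing through by -12 gives the monic gcd k^2-k+23.

k^2-k+23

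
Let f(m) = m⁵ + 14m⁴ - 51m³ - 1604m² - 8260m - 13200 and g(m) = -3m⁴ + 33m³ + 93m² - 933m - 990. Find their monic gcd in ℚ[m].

m² - 6m - 55

Euclidean algorithm in ℚ[m]:
  m⁵ + 14m⁴ - 51m³ - 1604m² - 8260m - 13200 = (-(1/3)m - 25/3)(-3m⁴ + 33m³ + 93m² - 933m - 990) + (255m³ - 1140m² - 16365m - 21450)
  -3m⁴ + 33m³ + 93m² - 933m - 990 = (-(1/85)m + 111/1445)(255m³ - 1140m² - 16365m - 21450) + (-(3456/289)m² + (20736/289)m + 190080/289)
  255m³ - 1140m² - 16365m - 21450 = (-(24565/1152)m - 18785/576)(-(3456/289)m² + (20736/289)m + 190080/289) + (0)
Last nonzero remainder: -(3456/289)m² + (20736/289)m + 190080/289. Dividing through by -3456/289 gives the monic gcd m² - 6m - 55.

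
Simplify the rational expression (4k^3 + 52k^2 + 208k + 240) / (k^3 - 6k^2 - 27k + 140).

(4k^2 + 32k + 48)/(k^2 - 11k + 28)

Repeated division with remainder:
  4k^3 + 52k^2 + 208k + 240 = (4)(k^3 - 6k^2 - 27k + 140) + (76k^2 + 316k - 320)
  k^3 - 6k^2 - 27k + 140 = ((1/76)k - 193/1444)(76k^2 + 316k - 320) + ((7020/361)k + 35100/361)
  76k^2 + 316k - 320 = ((6859/1755)k - 5776/1755)((7020/361)k + 35100/361) + (0)
Last nonzero remainder: (7020/361)k + 35100/361. Dividing through by 7020/361 gives the monic gcd k + 5.
Cancel k + 5 from numerator and denominator to get the reduced form.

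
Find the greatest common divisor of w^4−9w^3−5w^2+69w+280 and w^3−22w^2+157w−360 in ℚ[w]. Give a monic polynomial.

By polynomial division,
  w^4−9w^3−5w^2+69w+280 = (w+13)(w^3−22w^2+157w−360) + (124w^2−1612w+4960)
  w^3−22w^2+157w−360 = ((1/124)w−9/124)(124w^2−1612w+4960) + (0)
Last nonzero remainder: 124w^2−1612w+4960. Dividing through by 124 gives the monic gcd w^2−13w+40.

w^2−13w+40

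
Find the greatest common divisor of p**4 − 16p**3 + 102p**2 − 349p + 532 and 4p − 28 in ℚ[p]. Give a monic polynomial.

Apply the Euclidean algorithm:
  p**4 − 16p**3 + 102p**2 − 349p + 532 = ((1/4)p**3 − (9/4)p**2 + (39/4)p − 19)(4p − 28) + (0)
Last nonzero remainder: 4p − 28. Dividing through by 4 gives the monic gcd p − 7.

p − 7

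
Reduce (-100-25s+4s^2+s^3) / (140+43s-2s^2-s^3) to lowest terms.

Repeated division with remainder:
  s^3+4s^2-25s-100 = (-1)(-s^3-2s^2+43s+140) + (2s^2+18s+40)
  -s^3-2s^2+43s+140 = (-(1/2)s+7/2)(2s^2+18s+40) + (0)
Last nonzero remainder: 2s^2+18s+40. Dividing through by 2 gives the monic gcd s^2+9s+20.
Cancel s^2+9s+20 from numerator and denominator to get the reduced form.

(5-s)/(-7+s)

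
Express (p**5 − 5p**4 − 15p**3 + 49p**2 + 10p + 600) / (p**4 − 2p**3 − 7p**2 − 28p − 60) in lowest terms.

Repeated division with remainder:
  p**5 − 5p**4 − 15p**3 + 49p**2 + 10p + 600 = (p − 3)(p**4 − 2p**3 − 7p**2 − 28p − 60) + (−14p**3 + 56p**2 − 14p + 420)
  p**4 − 2p**3 − 7p**2 − 28p − 60 = (−(1/14)p − 1/7)(−14p**3 + 56p**2 − 14p + 420) + (0)
Last nonzero remainder: −14p**3 + 56p**2 − 14p + 420. Dividing through by −14 gives the monic gcd p**3 − 4p**2 + p − 30.
Cancel p**3 − 4p**2 + p − 30 from numerator and denominator to get the reduced form.

(p**2 − p − 20)/(p + 2)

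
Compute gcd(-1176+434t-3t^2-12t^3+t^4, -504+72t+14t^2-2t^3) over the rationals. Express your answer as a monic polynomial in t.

By polynomial division,
  t^4-12t^3-3t^2+434t-1176 = (-(1/2)t+5/2)(-2t^3+14t^2+72t-504) + (-2t^2+2t+84)
  -2t^3+14t^2+72t-504 = (t-6)(-2t^2+2t+84) + (0)
Last nonzero remainder: -2t^2+2t+84. Dividing through by -2 gives the monic gcd t^2-t-42.

-42-t+t^2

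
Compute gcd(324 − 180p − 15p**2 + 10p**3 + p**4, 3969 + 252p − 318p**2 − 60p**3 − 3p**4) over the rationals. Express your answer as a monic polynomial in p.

−27 + 6p + p**2

Apply the Euclidean algorithm:
  p**4 + 10p**3 − 15p**2 − 180p + 324 = (−1/3)(−3p**4 − 60p**3 − 318p**2 + 252p + 3969) + (−10p**3 − 121p**2 − 96p + 1647)
  −3p**4 − 60p**3 − 318p**2 + 252p + 3969 = ((3/10)p + 237/100)(−10p**3 − 121p**2 − 96p + 1647) + (−(243/100)p**2 − (729/50)p + 6561/100)
  −10p**3 − 121p**2 − 96p + 1647 = ((1000/243)p + 6100/243)(−(243/100)p**2 − (729/50)p + 6561/100) + (0)
Last nonzero remainder: −(243/100)p**2 − (729/50)p + 6561/100. Dividing through by −243/100 gives the monic gcd p**2 + 6p − 27.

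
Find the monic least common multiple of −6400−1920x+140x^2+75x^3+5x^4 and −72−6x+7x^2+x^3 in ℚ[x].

23040+3072x−2936x^2−570x^3+55x^4+18x^5+x^6

Euclidean algorithm in ℚ[x]:
  5x^4+75x^3+140x^2−1920x−6400 = (5x+40)(x^3+7x^2−6x−72) + (−110x^2−1320x−3520)
  x^3+7x^2−6x−72 = (−(1/110)x+1/22)(−110x^2−1320x−3520) + (22x+88)
  −110x^2−1320x−3520 = (−5x−40)(22x+88) + (0)
Last nonzero remainder: 22x+88. Dividing through by 22 gives the monic gcd x+4.
Then lcm(f, g) = f·g / gcd(f, g); expanding and making the result monic gives the answer.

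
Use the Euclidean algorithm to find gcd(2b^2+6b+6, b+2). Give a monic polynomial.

Apply the Euclidean algorithm:
  2b^2+6b+6 = (2b+2)(b+2) + (2)
  b+2 = ((1/2)b+1)(2) + (0)
The last nonzero remainder is the constant 2, so the polynomials are coprime and gcd = 1.

1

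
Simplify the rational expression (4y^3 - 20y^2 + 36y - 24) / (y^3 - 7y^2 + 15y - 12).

(4y - 8)/(y - 4)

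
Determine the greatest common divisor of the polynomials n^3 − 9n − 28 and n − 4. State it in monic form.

Euclidean algorithm in ℚ[n]:
  n^3 − 9n − 28 = (n^2 + 4n + 7)(n − 4) + (0)
The last nonzero remainder n − 4 is already monic.

n − 4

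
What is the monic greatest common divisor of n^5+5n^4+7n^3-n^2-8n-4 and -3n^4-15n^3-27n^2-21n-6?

Repeated division with remainder:
  n^5+5n^4+7n^3-n^2-8n-4 = (-(1/3)n)(-3n^4-15n^3-27n^2-21n-6) + (-2n^3-8n^2-10n-4)
  -3n^4-15n^3-27n^2-21n-6 = ((3/2)n+3/2)(-2n^3-8n^2-10n-4) + (0)
Last nonzero remainder: -2n^3-8n^2-10n-4. Dividing through by -2 gives the monic gcd n^3+4n^2+5n+2.

n^3+4n^2+5n+2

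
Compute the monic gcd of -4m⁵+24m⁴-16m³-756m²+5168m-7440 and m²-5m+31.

Apply the Euclidean algorithm:
  -4m⁵+24m⁴-16m³-756m²+5168m-7440 = (-4m³+4m²+128m-240)(m²-5m+31) + (0)
The last nonzero remainder m²-5m+31 is already monic.

m²-5m+31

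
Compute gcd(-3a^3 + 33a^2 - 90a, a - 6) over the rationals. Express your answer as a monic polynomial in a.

a - 6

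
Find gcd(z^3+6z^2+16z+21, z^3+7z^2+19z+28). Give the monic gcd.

Apply the Euclidean algorithm:
  z^3+6z^2+16z+21 = (z^3+7z^2+19z+28) + (-z^2-3z-7)
  z^3+7z^2+19z+28 = (-z-4)(-z^2-3z-7) + (0)
Last nonzero remainder: -z^2-3z-7. Dividing through by -1 gives the monic gcd z^2+3z+7.

z^2+3z+7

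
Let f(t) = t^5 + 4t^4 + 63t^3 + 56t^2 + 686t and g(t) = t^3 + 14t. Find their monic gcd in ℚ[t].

Repeated division with remainder:
  t^5 + 4t^4 + 63t^3 + 56t^2 + 686t = (t^2 + 4t + 49)(t^3 + 14t) + (0)
The last nonzero remainder t^3 + 14t is already monic.

t^3 + 14t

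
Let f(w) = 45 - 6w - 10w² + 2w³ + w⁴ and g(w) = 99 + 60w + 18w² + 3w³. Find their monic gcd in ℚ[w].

3 + w

Apply the Euclidean algorithm:
  w⁴ + 2w³ - 10w² - 6w + 45 = ((1/3)w - 4/3)(3w³ + 18w² + 60w + 99) + (-6w² + 41w + 177)
  3w³ + 18w² + 60w + 99 = (-(1/2)w - 77/12)(-6w² + 41w + 177) + ((4939/12)w + 4939/4)
  -6w² + 41w + 177 = (-(72/4939)w + 708/4939)((4939/12)w + 4939/4) + (0)
Last nonzero remainder: (4939/12)w + 4939/4. Dividing through by 4939/12 gives the monic gcd w + 3.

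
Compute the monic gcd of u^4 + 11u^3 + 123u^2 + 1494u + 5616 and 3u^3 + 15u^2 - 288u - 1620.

u + 6

Apply the Euclidean algorithm:
  u^4 + 11u^3 + 123u^2 + 1494u + 5616 = ((1/3)u + 2)(3u^3 + 15u^2 - 288u - 1620) + (189u^2 + 2610u + 8856)
  3u^3 + 15u^2 - 288u - 1620 = ((1/63)u - 185/1323)(189u^2 + 2610u + 8856) + (-(9350/147)u - 18700/49)
  189u^2 + 2610u + 8856 = (-(27783/9350)u - 108486/4675)(-(9350/147)u - 18700/49) + (0)
Last nonzero remainder: -(9350/147)u - 18700/49. Dividing through by -9350/147 gives the monic gcd u + 6.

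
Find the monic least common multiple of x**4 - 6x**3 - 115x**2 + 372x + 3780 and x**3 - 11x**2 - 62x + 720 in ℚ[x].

x**5 + 2x**4 - 163x**3 - 548x**2 + 6756x + 30240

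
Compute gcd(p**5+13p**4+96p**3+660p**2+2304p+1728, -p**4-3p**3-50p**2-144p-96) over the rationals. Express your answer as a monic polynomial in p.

Repeated division with remainder:
  p**5+13p**4+96p**3+660p**2+2304p+1728 = (-p-10)(-p**4-3p**3-50p**2-144p-96) + (16p**3+16p**2+768p+768)
  -p**4-3p**3-50p**2-144p-96 = (-(1/16)p-1/8)(16p**3+16p**2+768p+768) + (0)
Last nonzero remainder: 16p**3+16p**2+768p+768. Dividing through by 16 gives the monic gcd p**3+p**2+48p+48.

p**3+p**2+48p+48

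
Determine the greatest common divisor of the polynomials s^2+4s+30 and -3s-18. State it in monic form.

1

By polynomial division,
  s^2+4s+30 = (-(1/3)s+2/3)(-3s-18) + (42)
  -3s-18 = (-(1/14)s-3/7)(42) + (0)
The last nonzero remainder is the constant 42, so the polynomials are coprime and gcd = 1.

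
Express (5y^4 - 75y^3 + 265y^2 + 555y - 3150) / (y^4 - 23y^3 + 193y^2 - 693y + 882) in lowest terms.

(5y^2 - 10y - 75)/(y^2 - 10y + 21)

By polynomial division,
  5y^4 - 75y^3 + 265y^2 + 555y - 3150 = (5)(y^4 - 23y^3 + 193y^2 - 693y + 882) + (40y^3 - 700y^2 + 4020y - 7560)
  y^4 - 23y^3 + 193y^2 - 693y + 882 = ((1/40)y - 11/80)(40y^3 - 700y^2 + 4020y - 7560) + (-(15/4)y^2 + (195/4)y - 315/2)
  40y^3 - 700y^2 + 4020y - 7560 = (-(32/3)y + 48)(-(15/4)y^2 + (195/4)y - 315/2) + (0)
Last nonzero remainder: -(15/4)y^2 + (195/4)y - 315/2. Dividing through by -15/4 gives the monic gcd y^2 - 13y + 42.
Cancel y^2 - 13y + 42 from numerator and denominator to get the reduced form.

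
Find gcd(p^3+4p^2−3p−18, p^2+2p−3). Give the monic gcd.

Repeated division with remainder:
  p^3+4p^2−3p−18 = (p+2)(p^2+2p−3) + (−4p−12)
  p^2+2p−3 = (−(1/4)p+1/4)(−4p−12) + (0)
Last nonzero remainder: −4p−12. Dividing through by −4 gives the monic gcd p+3.

p+3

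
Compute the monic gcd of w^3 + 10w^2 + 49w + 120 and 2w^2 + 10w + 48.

Apply the Euclidean algorithm:
  w^3 + 10w^2 + 49w + 120 = ((1/2)w + 5/2)(2w^2 + 10w + 48) + (0)
Last nonzero remainder: 2w^2 + 10w + 48. Dividing through by 2 gives the monic gcd w^2 + 5w + 24.

w^2 + 5w + 24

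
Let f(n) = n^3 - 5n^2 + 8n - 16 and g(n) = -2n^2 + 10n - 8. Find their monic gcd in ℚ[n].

n - 4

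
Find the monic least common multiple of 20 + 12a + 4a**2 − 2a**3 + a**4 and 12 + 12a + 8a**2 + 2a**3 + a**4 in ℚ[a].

120 + 72a + 44a**2 + 10a**4 − 2a**5 + a**6

Repeated division with remainder:
  a**4 − 2a**3 + 4a**2 + 12a + 20 = (a**4 + 2a**3 + 8a**2 + 12a + 12) + (−4a**3 − 4a**2 + 8)
  a**4 + 2a**3 + 8a**2 + 12a + 12 = (−(1/4)a − 1/4)(−4a**3 − 4a**2 + 8) + (7a**2 + 14a + 14)
  −4a**3 − 4a**2 + 8 = (−(4/7)a + 4/7)(7a**2 + 14a + 14) + (0)
Last nonzero remainder: 7a**2 + 14a + 14. Dividing through by 7 gives the monic gcd a**2 + 2a + 2.
Then lcm(f, g) = f·g / gcd(f, g); expanding and making the result monic gives the answer.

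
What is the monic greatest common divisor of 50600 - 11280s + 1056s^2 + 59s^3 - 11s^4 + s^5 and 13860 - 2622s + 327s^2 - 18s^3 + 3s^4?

44 - 10s + s^2

Apply the Euclidean algorithm:
  s^5 - 11s^4 + 59s^3 + 1056s^2 - 11280s + 50600 = ((1/3)s - 5/3)(3s^4 - 18s^3 + 327s^2 - 2622s + 13860) + (-80s^3 + 2475s^2 - 20270s + 73700)
  3s^4 - 18s^3 + 327s^2 - 2622s + 13860 = (-(3/80)s - 1197/1280)(-80s^3 + 2475s^2 - 20270s + 73700) + ((481635/256)s^2 - (2408175/128)s + 5297985/64)
  -80s^3 + 2475s^2 - 20270s + 73700 = (-(4096/96327)s + 85760/96327)((481635/256)s^2 - (2408175/128)s + 5297985/64) + (0)
Last nonzero remainder: (481635/256)s^2 - (2408175/128)s + 5297985/64. Dividing through by 481635/256 gives the monic gcd s^2 - 10s + 44.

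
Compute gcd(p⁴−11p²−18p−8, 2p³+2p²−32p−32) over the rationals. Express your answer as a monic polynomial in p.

By polynomial division,
  p⁴−11p²−18p−8 = ((1/2)p−1/2)(2p³+2p²−32p−32) + (6p²−18p−24)
  2p³+2p²−32p−32 = ((1/3)p+4/3)(6p²−18p−24) + (0)
Last nonzero remainder: 6p²−18p−24. Dividing through by 6 gives the monic gcd p²−3p−4.

p²−3p−4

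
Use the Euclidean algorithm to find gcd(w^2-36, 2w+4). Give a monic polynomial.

Apply the Euclidean algorithm:
  w^2-36 = ((1/2)w-1)(2w+4) + (-32)
  2w+4 = (-(1/16)w-1/8)(-32) + (0)
The last nonzero remainder is the constant -32, so the polynomials are coprime and gcd = 1.

1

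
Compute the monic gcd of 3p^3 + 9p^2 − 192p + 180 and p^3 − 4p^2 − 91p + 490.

Repeated division with remainder:
  3p^3 + 9p^2 − 192p + 180 = (3)(p^3 − 4p^2 − 91p + 490) + (21p^2 + 81p − 1290)
  p^3 − 4p^2 − 91p + 490 = ((1/21)p − 55/147)(21p^2 + 81p − 1290) + ((36/49)p + 360/49)
  21p^2 + 81p − 1290 = ((343/12)p − 2107/12)((36/49)p + 360/49) + (0)
Last nonzero remainder: (36/49)p + 360/49. Dividing through by 36/49 gives the monic gcd p + 10.

p + 10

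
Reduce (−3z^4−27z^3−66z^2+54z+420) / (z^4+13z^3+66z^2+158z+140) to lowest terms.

Repeated division with remainder:
  −3z^4−27z^3−66z^2+54z+420 = (−3)(z^4+13z^3+66z^2+158z+140) + (12z^3+132z^2+528z+840)
  z^4+13z^3+66z^2+158z+140 = ((1/12)z+1/6)(12z^3+132z^2+528z+840) + (0)
Last nonzero remainder: 12z^3+132z^2+528z+840. Dividing through by 12 gives the monic gcd z^3+11z^2+44z+70.
Cancel z^3+11z^2+44z+70 from numerator and denominator to get the reduced form.

(−3z+6)/(z+2)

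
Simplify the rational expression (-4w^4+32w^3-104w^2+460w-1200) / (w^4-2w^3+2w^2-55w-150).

By polynomial division,
  -4w^4+32w^3-104w^2+460w-1200 = (-4)(w^4-2w^3+2w^2-55w-150) + (24w^3-96w^2+240w-1800)
  w^4-2w^3+2w^2-55w-150 = ((1/24)w+1/12)(24w^3-96w^2+240w-1800) + (0)
Last nonzero remainder: 24w^3-96w^2+240w-1800. Dividing through by 24 gives the monic gcd w^3-4w^2+10w-75.
Cancel w^3-4w^2+10w-75 from numerator and denominator to get the reduced form.

(-4w+16)/(w+2)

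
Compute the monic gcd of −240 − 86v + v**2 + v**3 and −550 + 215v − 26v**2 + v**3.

−10 + v

By polynomial division,
  v**3 + v**2 − 86v − 240 = (v**3 − 26v**2 + 215v − 550) + (27v**2 − 301v + 310)
  v**3 − 26v**2 + 215v − 550 = ((1/27)v − 401/729)(27v**2 − 301v + 310) + ((27664/729)v − 276640/729)
  27v**2 − 301v + 310 = ((19683/27664)v − 22599/27664)((27664/729)v − 276640/729) + (0)
Last nonzero remainder: (27664/729)v − 276640/729. Dividing through by 27664/729 gives the monic gcd v − 10.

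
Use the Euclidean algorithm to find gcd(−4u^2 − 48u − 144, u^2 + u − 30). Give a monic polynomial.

Euclidean algorithm in ℚ[u]:
  −4u^2 − 48u − 144 = (−4)(u^2 + u − 30) + (−44u − 264)
  u^2 + u − 30 = (−(1/44)u + 5/44)(−44u − 264) + (0)
Last nonzero remainder: −44u − 264. Dividing through by −44 gives the monic gcd u + 6.

u + 6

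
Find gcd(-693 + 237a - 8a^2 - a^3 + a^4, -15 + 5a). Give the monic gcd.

-3 + a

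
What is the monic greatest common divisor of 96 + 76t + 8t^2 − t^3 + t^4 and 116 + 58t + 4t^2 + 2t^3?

2 + t

Apply the Euclidean algorithm:
  t^4 − t^3 + 8t^2 + 76t + 96 = ((1/2)t − 3/2)(2t^3 + 4t^2 + 58t + 116) + (−15t^2 + 105t + 270)
  2t^3 + 4t^2 + 58t + 116 = (−(2/15)t − 6/5)(−15t^2 + 105t + 270) + (220t + 440)
  −15t^2 + 105t + 270 = (−(3/44)t + 27/44)(220t + 440) + (0)
Last nonzero remainder: 220t + 440. Dividing through by 220 gives the monic gcd t + 2.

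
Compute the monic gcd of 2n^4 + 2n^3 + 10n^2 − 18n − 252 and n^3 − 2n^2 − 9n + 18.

n^2 − 9

Euclidean algorithm in ℚ[n]:
  2n^4 + 2n^3 + 10n^2 − 18n − 252 = (2n + 6)(n^3 − 2n^2 − 9n + 18) + (40n^2 − 360)
  n^3 − 2n^2 − 9n + 18 = ((1/40)n − 1/20)(40n^2 − 360) + (0)
Last nonzero remainder: 40n^2 − 360. Dividing through by 40 gives the monic gcd n^2 − 9.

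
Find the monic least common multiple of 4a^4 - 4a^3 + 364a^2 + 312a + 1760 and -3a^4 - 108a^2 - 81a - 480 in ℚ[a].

Apply the Euclidean algorithm:
  4a^4 - 4a^3 + 364a^2 + 312a + 1760 = (-4/3)(-3a^4 - 108a^2 - 81a - 480) + (-4a^3 + 220a^2 + 204a + 1120)
  -3a^4 - 108a^2 - 81a - 480 = ((3/4)a + 165/4)(-4a^3 + 220a^2 + 204a + 1120) + (-9336a^2 - 9336a - 46680)
  -4a^3 + 220a^2 + 204a + 1120 = ((1/2334)a - 28/1167)(-9336a^2 - 9336a - 46680) + (0)
Last nonzero remainder: -9336a^2 - 9336a - 46680. Dividing through by -9336 gives the monic gcd a^2 + a + 5.
Then lcm(f, g) = f·g / gcd(f, g); expanding and making the result monic gives the answer.

a^6 - 2a^5 + 124a^4 - 45a^3 + 3274a^2 + 2056a + 14080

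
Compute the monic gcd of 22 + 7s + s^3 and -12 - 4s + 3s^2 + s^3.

2 + s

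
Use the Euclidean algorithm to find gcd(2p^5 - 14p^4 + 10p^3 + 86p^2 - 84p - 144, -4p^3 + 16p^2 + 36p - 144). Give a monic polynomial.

By polynomial division,
  2p^5 - 14p^4 + 10p^3 + 86p^2 - 84p - 144 = (-(1/2)p^2 + (3/2)p - 1)(-4p^3 + 16p^2 + 36p - 144) + (-24p^2 + 168p - 288)
  -4p^3 + 16p^2 + 36p - 144 = ((1/6)p + 1/2)(-24p^2 + 168p - 288) + (0)
Last nonzero remainder: -24p^2 + 168p - 288. Dividing through by -24 gives the monic gcd p^2 - 7p + 12.

p^2 - 7p + 12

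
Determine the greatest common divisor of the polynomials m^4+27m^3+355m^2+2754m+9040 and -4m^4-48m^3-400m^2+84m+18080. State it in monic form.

m^3+17m^2+185m+904

Euclidean algorithm in ℚ[m]:
  m^4+27m^3+355m^2+2754m+9040 = (-1/4)(-4m^4-48m^3-400m^2+84m+18080) + (15m^3+255m^2+2775m+13560)
  -4m^4-48m^3-400m^2+84m+18080 = (-(4/15)m+4/3)(15m^3+255m^2+2775m+13560) + (0)
Last nonzero remainder: 15m^3+255m^2+2775m+13560. Dividing through by 15 gives the monic gcd m^3+17m^2+185m+904.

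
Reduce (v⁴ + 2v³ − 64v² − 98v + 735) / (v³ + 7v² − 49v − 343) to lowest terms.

Repeated division with remainder:
  v⁴ + 2v³ − 64v² − 98v + 735 = (v − 5)(v³ + 7v² − 49v − 343) + (20v² − 980)
  v³ + 7v² − 49v − 343 = ((1/20)v + 7/20)(20v² − 980) + (0)
Last nonzero remainder: 20v² − 980. Dividing through by 20 gives the monic gcd v² − 49.
Cancel v² − 49 from numerator and denominator to get the reduced form.

(v² + 2v − 15)/(v + 7)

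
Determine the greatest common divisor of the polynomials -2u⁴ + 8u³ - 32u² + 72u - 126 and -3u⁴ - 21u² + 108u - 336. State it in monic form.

By polynomial division,
  -2u⁴ + 8u³ - 32u² + 72u - 126 = (2/3)(-3u⁴ - 21u² + 108u - 336) + (8u³ - 18u² + 98)
  -3u⁴ - 21u² + 108u - 336 = (-(3/8)u - 27/32)(8u³ - 18u² + 98) + (-(579/16)u² + (579/4)u - 4053/16)
  8u³ - 18u² + 98 = (-(128/579)u - 224/579)(-(579/16)u² + (579/4)u - 4053/16) + (0)
Last nonzero remainder: -(579/16)u² + (579/4)u - 4053/16. Dividing through by -579/16 gives the monic gcd u² - 4u + 7.

u² - 4u + 7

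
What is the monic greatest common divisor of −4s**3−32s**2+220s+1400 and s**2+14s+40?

s+10

Euclidean algorithm in ℚ[s]:
  −4s**3−32s**2+220s+1400 = (−4s+24)(s**2+14s+40) + (44s+440)
  s**2+14s+40 = ((1/44)s+1/11)(44s+440) + (0)
Last nonzero remainder: 44s+440. Dividing through by 44 gives the monic gcd s+10.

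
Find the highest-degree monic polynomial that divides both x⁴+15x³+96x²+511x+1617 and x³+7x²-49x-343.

By polynomial division,
  x⁴+15x³+96x²+511x+1617 = (x+8)(x³+7x²-49x-343) + (89x²+1246x+4361)
  x³+7x²-49x-343 = ((1/89)x-7/89)(89x²+1246x+4361) + (0)
Last nonzero remainder: 89x²+1246x+4361. Dividing through by 89 gives the monic gcd x²+14x+49.

x²+14x+49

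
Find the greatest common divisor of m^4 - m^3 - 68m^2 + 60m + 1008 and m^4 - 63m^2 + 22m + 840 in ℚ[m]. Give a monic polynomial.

m^3 + 5m^2 - 38m - 168

By polynomial division,
  m^4 - m^3 - 68m^2 + 60m + 1008 = (m^4 - 63m^2 + 22m + 840) + (-m^3 - 5m^2 + 38m + 168)
  m^4 - 63m^2 + 22m + 840 = (-m + 5)(-m^3 - 5m^2 + 38m + 168) + (0)
Last nonzero remainder: -m^3 - 5m^2 + 38m + 168. Dividing through by -1 gives the monic gcd m^3 + 5m^2 - 38m - 168.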